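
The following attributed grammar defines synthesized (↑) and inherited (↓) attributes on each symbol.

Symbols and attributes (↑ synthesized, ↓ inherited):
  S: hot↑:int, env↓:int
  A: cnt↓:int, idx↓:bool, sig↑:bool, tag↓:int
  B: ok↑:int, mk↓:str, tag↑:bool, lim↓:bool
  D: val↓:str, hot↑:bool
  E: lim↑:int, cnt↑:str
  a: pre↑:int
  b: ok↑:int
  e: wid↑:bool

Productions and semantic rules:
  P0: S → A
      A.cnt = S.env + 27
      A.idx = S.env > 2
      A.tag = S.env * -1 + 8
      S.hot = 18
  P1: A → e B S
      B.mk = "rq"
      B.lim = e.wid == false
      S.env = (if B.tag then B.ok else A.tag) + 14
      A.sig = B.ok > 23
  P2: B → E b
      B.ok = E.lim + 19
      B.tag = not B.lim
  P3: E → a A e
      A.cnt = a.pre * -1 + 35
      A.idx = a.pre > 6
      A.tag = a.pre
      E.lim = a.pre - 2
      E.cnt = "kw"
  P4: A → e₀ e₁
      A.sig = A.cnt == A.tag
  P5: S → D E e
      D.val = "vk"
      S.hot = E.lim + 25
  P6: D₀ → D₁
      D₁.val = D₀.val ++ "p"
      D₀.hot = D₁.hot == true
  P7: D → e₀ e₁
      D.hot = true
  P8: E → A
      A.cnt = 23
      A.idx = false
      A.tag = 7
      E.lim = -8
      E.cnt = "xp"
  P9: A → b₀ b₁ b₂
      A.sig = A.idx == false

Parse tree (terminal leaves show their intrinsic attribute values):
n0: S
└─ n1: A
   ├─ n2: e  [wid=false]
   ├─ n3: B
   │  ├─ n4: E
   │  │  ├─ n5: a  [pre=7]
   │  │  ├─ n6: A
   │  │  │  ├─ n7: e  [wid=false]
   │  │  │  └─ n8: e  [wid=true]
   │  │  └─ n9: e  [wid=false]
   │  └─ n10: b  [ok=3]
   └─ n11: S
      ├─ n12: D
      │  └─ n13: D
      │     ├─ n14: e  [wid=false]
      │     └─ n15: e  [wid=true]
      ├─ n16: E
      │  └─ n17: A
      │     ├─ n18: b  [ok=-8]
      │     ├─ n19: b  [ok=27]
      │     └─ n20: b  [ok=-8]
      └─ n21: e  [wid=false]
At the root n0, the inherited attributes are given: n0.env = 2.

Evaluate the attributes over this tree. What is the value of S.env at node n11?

1. n0.env = 2  [given at root]
2. n1.cnt = 29  [S.env + 27]
3. n1.idx = false  [S.env > 2]
4. n1.tag = 6  [S.env * -1 + 8]
5. n2.wid = false  [terminal]
6. n3.mk = "rq"  ["rq"]
7. n3.lim = true  [e.wid == false]
8. n5.pre = 7  [terminal]
9. n6.cnt = 28  [a.pre * -1 + 35]
10. n6.idx = true  [a.pre > 6]
11. n6.tag = 7  [a.pre]
12. n7.wid = false  [terminal]
13. n8.wid = true  [terminal]
14. n6.sig = false  [A.cnt == A.tag]
15. n9.wid = false  [terminal]
16. n4.lim = 5  [a.pre - 2]
17. n4.cnt = "kw"  ["kw"]
18. n10.ok = 3  [terminal]
19. n3.ok = 24  [E.lim + 19]
20. n3.tag = false  [not B.lim]
21. n11.env = 20  [(if B.tag then B.ok else A.tag) + 14]
22. n12.val = "vk"  ["vk"]
23. n13.val = "vkp"  [D₀.val ++ "p"]
24. n14.wid = false  [terminal]
25. n15.wid = true  [terminal]
26. n13.hot = true  [true]
27. n12.hot = true  [D₁.hot == true]
28. n17.cnt = 23  [23]
29. n17.idx = false  [false]
30. n17.tag = 7  [7]
31. n18.ok = -8  [terminal]
32. n19.ok = 27  [terminal]
33. n20.ok = -8  [terminal]
34. n17.sig = true  [A.idx == false]
35. n16.lim = -8  [-8]
36. n16.cnt = "xp"  ["xp"]
37. n21.wid = false  [terminal]
38. n11.hot = 17  [E.lim + 25]
39. n1.sig = true  [B.ok > 23]
40. n0.hot = 18  [18]

20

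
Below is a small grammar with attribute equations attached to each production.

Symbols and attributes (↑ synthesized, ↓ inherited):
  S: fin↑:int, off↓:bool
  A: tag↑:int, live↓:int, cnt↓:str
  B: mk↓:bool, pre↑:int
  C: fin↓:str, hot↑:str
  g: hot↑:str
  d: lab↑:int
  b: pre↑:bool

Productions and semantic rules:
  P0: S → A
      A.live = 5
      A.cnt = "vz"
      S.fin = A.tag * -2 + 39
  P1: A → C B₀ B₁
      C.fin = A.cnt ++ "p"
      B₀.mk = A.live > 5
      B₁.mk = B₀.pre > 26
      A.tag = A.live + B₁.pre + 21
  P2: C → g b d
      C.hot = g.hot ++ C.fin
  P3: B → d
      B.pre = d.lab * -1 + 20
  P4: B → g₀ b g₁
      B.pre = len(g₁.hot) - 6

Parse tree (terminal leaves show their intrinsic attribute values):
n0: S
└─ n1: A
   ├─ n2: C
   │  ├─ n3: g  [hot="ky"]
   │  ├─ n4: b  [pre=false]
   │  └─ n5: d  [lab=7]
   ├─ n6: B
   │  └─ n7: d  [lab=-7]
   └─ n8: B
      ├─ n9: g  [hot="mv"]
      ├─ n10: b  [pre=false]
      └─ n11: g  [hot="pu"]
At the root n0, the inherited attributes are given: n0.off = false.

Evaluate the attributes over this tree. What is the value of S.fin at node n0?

-5

1. n0.off = false  [given at root]
2. n1.live = 5  [5]
3. n1.cnt = "vz"  ["vz"]
4. n2.fin = "vzp"  [A.cnt ++ "p"]
5. n3.hot = "ky"  [terminal]
6. n4.pre = false  [terminal]
7. n5.lab = 7  [terminal]
8. n2.hot = "kyvzp"  [g.hot ++ C.fin]
9. n6.mk = false  [A.live > 5]
10. n7.lab = -7  [terminal]
11. n6.pre = 27  [d.lab * -1 + 20]
12. n8.mk = true  [B₀.pre > 26]
13. n9.hot = "mv"  [terminal]
14. n10.pre = false  [terminal]
15. n11.hot = "pu"  [terminal]
16. n8.pre = -4  [len(g₁.hot) - 6]
17. n1.tag = 22  [A.live + B₁.pre + 21]
18. n0.fin = -5  [A.tag * -2 + 39]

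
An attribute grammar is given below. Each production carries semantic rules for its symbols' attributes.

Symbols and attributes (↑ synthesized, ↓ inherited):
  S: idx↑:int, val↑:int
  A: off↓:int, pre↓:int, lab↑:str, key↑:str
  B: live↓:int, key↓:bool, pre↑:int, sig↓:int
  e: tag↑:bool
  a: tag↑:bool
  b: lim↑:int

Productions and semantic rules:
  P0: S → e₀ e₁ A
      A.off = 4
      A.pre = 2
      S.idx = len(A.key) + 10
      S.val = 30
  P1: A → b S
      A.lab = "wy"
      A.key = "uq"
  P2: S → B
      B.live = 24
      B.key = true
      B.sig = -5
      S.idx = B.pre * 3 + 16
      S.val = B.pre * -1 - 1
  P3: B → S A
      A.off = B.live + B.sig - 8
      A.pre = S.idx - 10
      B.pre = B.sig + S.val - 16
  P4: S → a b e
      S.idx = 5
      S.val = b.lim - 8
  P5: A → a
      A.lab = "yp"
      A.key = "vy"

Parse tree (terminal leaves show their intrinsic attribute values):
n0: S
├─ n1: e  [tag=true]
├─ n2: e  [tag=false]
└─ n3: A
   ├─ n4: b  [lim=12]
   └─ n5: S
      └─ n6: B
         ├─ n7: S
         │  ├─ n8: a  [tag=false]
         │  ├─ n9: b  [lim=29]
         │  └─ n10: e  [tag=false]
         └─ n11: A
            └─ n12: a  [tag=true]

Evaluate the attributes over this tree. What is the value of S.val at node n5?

-1

1. n1.tag = true  [terminal]
2. n2.tag = false  [terminal]
3. n3.off = 4  [4]
4. n3.pre = 2  [2]
5. n4.lim = 12  [terminal]
6. n6.live = 24  [24]
7. n6.key = true  [true]
8. n6.sig = -5  [-5]
9. n8.tag = false  [terminal]
10. n9.lim = 29  [terminal]
11. n10.tag = false  [terminal]
12. n7.idx = 5  [5]
13. n7.val = 21  [b.lim - 8]
14. n11.off = 11  [B.live + B.sig - 8]
15. n11.pre = -5  [S.idx - 10]
16. n12.tag = true  [terminal]
17. n11.lab = "yp"  ["yp"]
18. n11.key = "vy"  ["vy"]
19. n6.pre = 0  [B.sig + S.val - 16]
20. n5.idx = 16  [B.pre * 3 + 16]
21. n5.val = -1  [B.pre * -1 - 1]
22. n3.lab = "wy"  ["wy"]
23. n3.key = "uq"  ["uq"]
24. n0.idx = 12  [len(A.key) + 10]
25. n0.val = 30  [30]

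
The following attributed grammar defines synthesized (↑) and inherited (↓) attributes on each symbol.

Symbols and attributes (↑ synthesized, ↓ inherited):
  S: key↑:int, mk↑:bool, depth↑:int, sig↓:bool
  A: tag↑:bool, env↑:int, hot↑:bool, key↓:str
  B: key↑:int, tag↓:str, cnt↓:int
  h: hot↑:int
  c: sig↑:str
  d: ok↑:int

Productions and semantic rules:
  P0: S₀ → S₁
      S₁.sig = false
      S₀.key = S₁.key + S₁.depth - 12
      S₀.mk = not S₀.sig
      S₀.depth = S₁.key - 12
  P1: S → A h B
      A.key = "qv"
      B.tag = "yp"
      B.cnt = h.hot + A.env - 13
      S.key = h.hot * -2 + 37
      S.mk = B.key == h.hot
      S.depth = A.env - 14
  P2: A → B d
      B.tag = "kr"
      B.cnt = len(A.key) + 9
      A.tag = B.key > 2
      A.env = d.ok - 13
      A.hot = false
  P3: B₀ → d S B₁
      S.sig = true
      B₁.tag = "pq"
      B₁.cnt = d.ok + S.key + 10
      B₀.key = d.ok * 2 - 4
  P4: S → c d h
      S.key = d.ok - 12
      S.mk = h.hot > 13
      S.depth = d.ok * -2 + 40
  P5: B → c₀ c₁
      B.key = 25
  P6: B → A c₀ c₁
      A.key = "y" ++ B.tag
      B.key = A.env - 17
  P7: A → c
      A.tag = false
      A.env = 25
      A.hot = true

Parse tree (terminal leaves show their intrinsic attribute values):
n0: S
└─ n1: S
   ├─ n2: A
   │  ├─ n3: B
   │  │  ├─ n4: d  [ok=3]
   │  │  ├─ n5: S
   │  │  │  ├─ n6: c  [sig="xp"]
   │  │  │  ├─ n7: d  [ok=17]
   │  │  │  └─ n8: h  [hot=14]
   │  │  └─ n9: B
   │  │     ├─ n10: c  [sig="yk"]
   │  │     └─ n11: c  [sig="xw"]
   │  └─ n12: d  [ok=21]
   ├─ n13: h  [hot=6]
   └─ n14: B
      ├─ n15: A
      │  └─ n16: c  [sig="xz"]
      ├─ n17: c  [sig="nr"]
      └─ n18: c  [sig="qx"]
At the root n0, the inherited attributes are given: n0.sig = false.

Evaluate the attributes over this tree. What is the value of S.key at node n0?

7

1. n0.sig = false  [given at root]
2. n1.sig = false  [false]
3. n2.key = "qv"  ["qv"]
4. n3.tag = "kr"  ["kr"]
5. n3.cnt = 11  [len(A.key) + 9]
6. n4.ok = 3  [terminal]
7. n5.sig = true  [true]
8. n6.sig = "xp"  [terminal]
9. n7.ok = 17  [terminal]
10. n8.hot = 14  [terminal]
11. n5.key = 5  [d.ok - 12]
12. n5.mk = true  [h.hot > 13]
13. n5.depth = 6  [d.ok * -2 + 40]
14. n9.tag = "pq"  ["pq"]
15. n9.cnt = 18  [d.ok + S.key + 10]
16. n10.sig = "yk"  [terminal]
17. n11.sig = "xw"  [terminal]
18. n9.key = 25  [25]
19. n3.key = 2  [d.ok * 2 - 4]
20. n12.ok = 21  [terminal]
21. n2.tag = false  [B.key > 2]
22. n2.env = 8  [d.ok - 13]
23. n2.hot = false  [false]
24. n13.hot = 6  [terminal]
25. n14.tag = "yp"  ["yp"]
26. n14.cnt = 1  [h.hot + A.env - 13]
27. n15.key = "yyp"  ["y" ++ B.tag]
28. n16.sig = "xz"  [terminal]
29. n15.tag = false  [false]
30. n15.env = 25  [25]
31. n15.hot = true  [true]
32. n17.sig = "nr"  [terminal]
33. n18.sig = "qx"  [terminal]
34. n14.key = 8  [A.env - 17]
35. n1.key = 25  [h.hot * -2 + 37]
36. n1.mk = false  [B.key == h.hot]
37. n1.depth = -6  [A.env - 14]
38. n0.key = 7  [S₁.key + S₁.depth - 12]
39. n0.mk = true  [not S₀.sig]
40. n0.depth = 13  [S₁.key - 12]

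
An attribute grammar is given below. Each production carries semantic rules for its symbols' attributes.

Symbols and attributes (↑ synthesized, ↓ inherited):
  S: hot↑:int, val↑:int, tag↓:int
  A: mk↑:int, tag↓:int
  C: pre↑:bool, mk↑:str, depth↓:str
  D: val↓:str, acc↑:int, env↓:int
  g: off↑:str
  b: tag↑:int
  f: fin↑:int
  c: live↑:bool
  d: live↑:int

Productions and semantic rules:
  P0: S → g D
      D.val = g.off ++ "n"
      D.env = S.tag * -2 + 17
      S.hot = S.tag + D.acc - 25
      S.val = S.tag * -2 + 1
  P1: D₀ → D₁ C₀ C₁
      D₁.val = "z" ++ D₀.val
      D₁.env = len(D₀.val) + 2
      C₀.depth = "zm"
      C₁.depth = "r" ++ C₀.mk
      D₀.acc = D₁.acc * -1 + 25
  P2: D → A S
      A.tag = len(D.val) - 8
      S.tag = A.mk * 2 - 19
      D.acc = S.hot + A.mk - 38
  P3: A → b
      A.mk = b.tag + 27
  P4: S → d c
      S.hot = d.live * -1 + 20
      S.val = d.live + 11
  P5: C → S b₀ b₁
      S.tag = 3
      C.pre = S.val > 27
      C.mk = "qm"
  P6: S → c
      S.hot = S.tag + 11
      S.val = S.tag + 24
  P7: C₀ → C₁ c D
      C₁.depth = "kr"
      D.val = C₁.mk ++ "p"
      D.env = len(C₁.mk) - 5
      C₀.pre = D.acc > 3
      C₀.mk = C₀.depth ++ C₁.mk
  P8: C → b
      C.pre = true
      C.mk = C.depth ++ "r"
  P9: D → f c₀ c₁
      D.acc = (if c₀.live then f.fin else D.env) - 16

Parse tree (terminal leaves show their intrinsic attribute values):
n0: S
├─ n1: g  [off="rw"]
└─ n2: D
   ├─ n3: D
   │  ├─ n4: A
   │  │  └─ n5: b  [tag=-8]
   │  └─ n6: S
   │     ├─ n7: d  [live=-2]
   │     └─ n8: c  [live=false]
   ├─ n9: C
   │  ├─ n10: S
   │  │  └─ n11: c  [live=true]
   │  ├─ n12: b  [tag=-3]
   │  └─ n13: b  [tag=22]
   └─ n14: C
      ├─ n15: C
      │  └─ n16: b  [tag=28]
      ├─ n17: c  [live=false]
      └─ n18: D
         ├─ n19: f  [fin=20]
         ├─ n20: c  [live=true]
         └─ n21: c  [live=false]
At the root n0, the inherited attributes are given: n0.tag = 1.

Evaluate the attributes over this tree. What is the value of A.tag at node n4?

-4

1. n0.tag = 1  [given at root]
2. n1.off = "rw"  [terminal]
3. n2.val = "rwn"  [g.off ++ "n"]
4. n2.env = 15  [S.tag * -2 + 17]
5. n3.val = "zrwn"  ["z" ++ D₀.val]
6. n3.env = 5  [len(D₀.val) + 2]
7. n4.tag = -4  [len(D.val) - 8]
8. n5.tag = -8  [terminal]
9. n4.mk = 19  [b.tag + 27]
10. n6.tag = 19  [A.mk * 2 - 19]
11. n7.live = -2  [terminal]
12. n8.live = false  [terminal]
13. n6.hot = 22  [d.live * -1 + 20]
14. n6.val = 9  [d.live + 11]
15. n3.acc = 3  [S.hot + A.mk - 38]
16. n9.depth = "zm"  ["zm"]
17. n10.tag = 3  [3]
18. n11.live = true  [terminal]
19. n10.hot = 14  [S.tag + 11]
20. n10.val = 27  [S.tag + 24]
21. n12.tag = -3  [terminal]
22. n13.tag = 22  [terminal]
23. n9.pre = false  [S.val > 27]
24. n9.mk = "qm"  ["qm"]
25. n14.depth = "rqm"  ["r" ++ C₀.mk]
26. n15.depth = "kr"  ["kr"]
27. n16.tag = 28  [terminal]
28. n15.pre = true  [true]
29. n15.mk = "krr"  [C.depth ++ "r"]
30. n17.live = false  [terminal]
31. n18.val = "krrp"  [C₁.mk ++ "p"]
32. n18.env = -2  [len(C₁.mk) - 5]
33. n19.fin = 20  [terminal]
34. n20.live = true  [terminal]
35. n21.live = false  [terminal]
36. n18.acc = 4  [(if c₀.live then f.fin else D.env) - 16]
37. n14.pre = true  [D.acc > 3]
38. n14.mk = "rqmkrr"  [C₀.depth ++ C₁.mk]
39. n2.acc = 22  [D₁.acc * -1 + 25]
40. n0.hot = -2  [S.tag + D.acc - 25]
41. n0.val = -1  [S.tag * -2 + 1]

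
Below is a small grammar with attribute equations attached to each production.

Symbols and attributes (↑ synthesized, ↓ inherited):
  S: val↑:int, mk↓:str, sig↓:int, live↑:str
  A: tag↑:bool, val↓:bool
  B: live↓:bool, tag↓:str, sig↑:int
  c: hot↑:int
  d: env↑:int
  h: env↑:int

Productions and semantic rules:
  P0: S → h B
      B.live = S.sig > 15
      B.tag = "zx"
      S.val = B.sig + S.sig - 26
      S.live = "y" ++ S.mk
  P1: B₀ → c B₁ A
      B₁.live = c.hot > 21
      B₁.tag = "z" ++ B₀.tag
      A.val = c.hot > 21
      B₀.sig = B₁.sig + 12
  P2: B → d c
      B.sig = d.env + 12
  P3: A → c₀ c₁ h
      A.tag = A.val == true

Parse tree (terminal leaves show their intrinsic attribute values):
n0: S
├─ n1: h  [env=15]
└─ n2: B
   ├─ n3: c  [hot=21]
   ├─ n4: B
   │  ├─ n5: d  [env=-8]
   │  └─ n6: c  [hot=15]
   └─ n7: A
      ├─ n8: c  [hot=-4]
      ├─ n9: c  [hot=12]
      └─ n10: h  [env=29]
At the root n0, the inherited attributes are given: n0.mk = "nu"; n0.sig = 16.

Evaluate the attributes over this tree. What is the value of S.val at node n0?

6

1. n0.mk = "nu"  [given at root]
2. n0.sig = 16  [given at root]
3. n1.env = 15  [terminal]
4. n2.live = true  [S.sig > 15]
5. n2.tag = "zx"  ["zx"]
6. n3.hot = 21  [terminal]
7. n4.live = false  [c.hot > 21]
8. n4.tag = "zzx"  ["z" ++ B₀.tag]
9. n5.env = -8  [terminal]
10. n6.hot = 15  [terminal]
11. n4.sig = 4  [d.env + 12]
12. n7.val = false  [c.hot > 21]
13. n8.hot = -4  [terminal]
14. n9.hot = 12  [terminal]
15. n10.env = 29  [terminal]
16. n7.tag = false  [A.val == true]
17. n2.sig = 16  [B₁.sig + 12]
18. n0.val = 6  [B.sig + S.sig - 26]
19. n0.live = "ynu"  ["y" ++ S.mk]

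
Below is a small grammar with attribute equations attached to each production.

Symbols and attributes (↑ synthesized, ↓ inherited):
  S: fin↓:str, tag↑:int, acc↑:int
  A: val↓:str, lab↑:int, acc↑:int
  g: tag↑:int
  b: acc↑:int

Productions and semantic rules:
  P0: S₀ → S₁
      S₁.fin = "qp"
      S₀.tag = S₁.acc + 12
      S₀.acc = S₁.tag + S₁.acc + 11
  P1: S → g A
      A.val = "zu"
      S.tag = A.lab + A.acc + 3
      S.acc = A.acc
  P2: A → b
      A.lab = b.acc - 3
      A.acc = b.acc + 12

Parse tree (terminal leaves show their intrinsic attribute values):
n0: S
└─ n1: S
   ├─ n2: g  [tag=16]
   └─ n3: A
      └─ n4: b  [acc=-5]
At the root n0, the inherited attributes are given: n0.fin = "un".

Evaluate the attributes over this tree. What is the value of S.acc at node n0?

20

1. n0.fin = "un"  [given at root]
2. n1.fin = "qp"  ["qp"]
3. n2.tag = 16  [terminal]
4. n3.val = "zu"  ["zu"]
5. n4.acc = -5  [terminal]
6. n3.lab = -8  [b.acc - 3]
7. n3.acc = 7  [b.acc + 12]
8. n1.tag = 2  [A.lab + A.acc + 3]
9. n1.acc = 7  [A.acc]
10. n0.tag = 19  [S₁.acc + 12]
11. n0.acc = 20  [S₁.tag + S₁.acc + 11]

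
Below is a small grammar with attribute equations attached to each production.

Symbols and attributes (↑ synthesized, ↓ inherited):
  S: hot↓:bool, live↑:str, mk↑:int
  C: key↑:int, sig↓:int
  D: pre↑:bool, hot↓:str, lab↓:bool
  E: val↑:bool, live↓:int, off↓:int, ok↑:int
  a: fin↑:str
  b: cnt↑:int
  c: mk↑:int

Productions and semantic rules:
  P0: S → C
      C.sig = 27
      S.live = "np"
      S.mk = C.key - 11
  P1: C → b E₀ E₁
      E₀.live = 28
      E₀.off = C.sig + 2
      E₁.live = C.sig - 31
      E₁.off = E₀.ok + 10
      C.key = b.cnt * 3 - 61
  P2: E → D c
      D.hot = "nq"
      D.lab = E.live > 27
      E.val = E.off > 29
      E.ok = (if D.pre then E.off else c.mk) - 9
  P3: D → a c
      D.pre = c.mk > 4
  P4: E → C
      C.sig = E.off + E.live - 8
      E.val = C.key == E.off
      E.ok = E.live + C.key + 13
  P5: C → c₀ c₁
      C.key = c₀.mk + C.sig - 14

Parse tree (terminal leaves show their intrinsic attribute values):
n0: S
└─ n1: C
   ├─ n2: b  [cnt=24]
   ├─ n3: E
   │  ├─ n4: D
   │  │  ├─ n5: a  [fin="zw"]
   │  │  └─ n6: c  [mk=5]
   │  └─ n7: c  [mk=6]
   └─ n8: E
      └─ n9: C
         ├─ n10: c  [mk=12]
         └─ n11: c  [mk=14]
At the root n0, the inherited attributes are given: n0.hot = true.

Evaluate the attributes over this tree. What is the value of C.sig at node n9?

1. n0.hot = true  [given at root]
2. n1.sig = 27  [27]
3. n2.cnt = 24  [terminal]
4. n3.live = 28  [28]
5. n3.off = 29  [C.sig + 2]
6. n4.hot = "nq"  ["nq"]
7. n4.lab = true  [E.live > 27]
8. n5.fin = "zw"  [terminal]
9. n6.mk = 5  [terminal]
10. n4.pre = true  [c.mk > 4]
11. n7.mk = 6  [terminal]
12. n3.val = false  [E.off > 29]
13. n3.ok = 20  [(if D.pre then E.off else c.mk) - 9]
14. n8.live = -4  [C.sig - 31]
15. n8.off = 30  [E₀.ok + 10]
16. n9.sig = 18  [E.off + E.live - 8]
17. n10.mk = 12  [terminal]
18. n11.mk = 14  [terminal]
19. n9.key = 16  [c₀.mk + C.sig - 14]
20. n8.val = false  [C.key == E.off]
21. n8.ok = 25  [E.live + C.key + 13]
22. n1.key = 11  [b.cnt * 3 - 61]
23. n0.live = "np"  ["np"]
24. n0.mk = 0  [C.key - 11]

18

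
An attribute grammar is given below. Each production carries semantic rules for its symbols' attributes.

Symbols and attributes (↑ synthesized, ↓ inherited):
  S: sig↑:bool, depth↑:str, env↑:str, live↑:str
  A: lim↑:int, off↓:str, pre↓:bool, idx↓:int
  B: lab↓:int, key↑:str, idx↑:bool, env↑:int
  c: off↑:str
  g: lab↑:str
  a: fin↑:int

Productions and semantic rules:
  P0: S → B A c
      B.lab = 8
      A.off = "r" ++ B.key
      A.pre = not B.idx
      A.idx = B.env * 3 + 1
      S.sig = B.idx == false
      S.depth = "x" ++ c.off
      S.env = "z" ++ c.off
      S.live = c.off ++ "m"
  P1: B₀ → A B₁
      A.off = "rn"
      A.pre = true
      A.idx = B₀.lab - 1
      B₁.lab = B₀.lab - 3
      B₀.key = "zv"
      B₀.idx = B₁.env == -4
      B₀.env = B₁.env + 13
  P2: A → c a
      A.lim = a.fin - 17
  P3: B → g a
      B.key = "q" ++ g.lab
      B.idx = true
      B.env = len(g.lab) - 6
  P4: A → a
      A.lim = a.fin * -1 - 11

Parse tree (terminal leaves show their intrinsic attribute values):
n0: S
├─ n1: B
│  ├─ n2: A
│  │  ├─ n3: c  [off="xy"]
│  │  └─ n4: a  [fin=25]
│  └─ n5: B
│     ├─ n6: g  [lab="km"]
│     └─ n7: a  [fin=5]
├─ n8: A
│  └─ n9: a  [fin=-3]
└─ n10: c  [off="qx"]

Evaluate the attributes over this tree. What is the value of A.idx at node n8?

28

1. n1.lab = 8  [8]
2. n2.off = "rn"  ["rn"]
3. n2.pre = true  [true]
4. n2.idx = 7  [B₀.lab - 1]
5. n3.off = "xy"  [terminal]
6. n4.fin = 25  [terminal]
7. n2.lim = 8  [a.fin - 17]
8. n5.lab = 5  [B₀.lab - 3]
9. n6.lab = "km"  [terminal]
10. n7.fin = 5  [terminal]
11. n5.key = "qkm"  ["q" ++ g.lab]
12. n5.idx = true  [true]
13. n5.env = -4  [len(g.lab) - 6]
14. n1.key = "zv"  ["zv"]
15. n1.idx = true  [B₁.env == -4]
16. n1.env = 9  [B₁.env + 13]
17. n8.off = "rzv"  ["r" ++ B.key]
18. n8.pre = false  [not B.idx]
19. n8.idx = 28  [B.env * 3 + 1]
20. n9.fin = -3  [terminal]
21. n8.lim = -8  [a.fin * -1 - 11]
22. n10.off = "qx"  [terminal]
23. n0.sig = false  [B.idx == false]
24. n0.depth = "xqx"  ["x" ++ c.off]
25. n0.env = "zqx"  ["z" ++ c.off]
26. n0.live = "qxm"  [c.off ++ "m"]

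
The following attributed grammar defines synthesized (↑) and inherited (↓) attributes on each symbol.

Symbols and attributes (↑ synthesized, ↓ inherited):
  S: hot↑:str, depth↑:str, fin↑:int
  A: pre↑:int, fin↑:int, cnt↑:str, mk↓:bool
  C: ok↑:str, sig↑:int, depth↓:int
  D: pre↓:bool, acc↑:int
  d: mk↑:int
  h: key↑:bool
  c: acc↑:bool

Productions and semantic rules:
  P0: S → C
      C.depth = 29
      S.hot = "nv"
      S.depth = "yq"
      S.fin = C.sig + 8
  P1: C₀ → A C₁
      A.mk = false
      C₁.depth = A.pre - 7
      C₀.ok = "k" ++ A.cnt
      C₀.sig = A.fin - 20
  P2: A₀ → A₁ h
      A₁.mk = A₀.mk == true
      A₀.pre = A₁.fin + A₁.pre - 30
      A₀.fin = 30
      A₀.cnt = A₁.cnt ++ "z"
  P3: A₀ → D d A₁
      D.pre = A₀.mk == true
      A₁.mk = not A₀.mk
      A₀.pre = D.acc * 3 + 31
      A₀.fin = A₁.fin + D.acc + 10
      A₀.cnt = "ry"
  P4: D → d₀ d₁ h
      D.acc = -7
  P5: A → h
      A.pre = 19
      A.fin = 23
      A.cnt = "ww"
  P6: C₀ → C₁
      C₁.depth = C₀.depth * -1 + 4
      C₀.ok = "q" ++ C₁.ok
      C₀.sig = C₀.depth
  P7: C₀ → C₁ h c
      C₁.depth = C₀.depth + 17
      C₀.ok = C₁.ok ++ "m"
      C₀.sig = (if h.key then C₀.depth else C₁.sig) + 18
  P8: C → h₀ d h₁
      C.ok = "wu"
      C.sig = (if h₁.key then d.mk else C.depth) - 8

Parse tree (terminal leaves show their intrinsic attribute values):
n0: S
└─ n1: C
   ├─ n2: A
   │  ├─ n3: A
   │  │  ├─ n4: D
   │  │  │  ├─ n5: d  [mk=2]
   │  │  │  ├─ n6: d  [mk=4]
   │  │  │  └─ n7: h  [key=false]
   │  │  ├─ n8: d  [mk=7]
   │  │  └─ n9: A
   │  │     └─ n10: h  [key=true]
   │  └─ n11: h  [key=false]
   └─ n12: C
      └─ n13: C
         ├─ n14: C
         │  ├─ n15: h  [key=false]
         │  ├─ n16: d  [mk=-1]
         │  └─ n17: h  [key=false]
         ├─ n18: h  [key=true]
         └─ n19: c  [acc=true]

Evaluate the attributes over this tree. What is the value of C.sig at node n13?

23

1. n1.depth = 29  [29]
2. n2.mk = false  [false]
3. n3.mk = false  [A₀.mk == true]
4. n4.pre = false  [A₀.mk == true]
5. n5.mk = 2  [terminal]
6. n6.mk = 4  [terminal]
7. n7.key = false  [terminal]
8. n4.acc = -7  [-7]
9. n8.mk = 7  [terminal]
10. n9.mk = true  [not A₀.mk]
11. n10.key = true  [terminal]
12. n9.pre = 19  [19]
13. n9.fin = 23  [23]
14. n9.cnt = "ww"  ["ww"]
15. n3.pre = 10  [D.acc * 3 + 31]
16. n3.fin = 26  [A₁.fin + D.acc + 10]
17. n3.cnt = "ry"  ["ry"]
18. n11.key = false  [terminal]
19. n2.pre = 6  [A₁.fin + A₁.pre - 30]
20. n2.fin = 30  [30]
21. n2.cnt = "ryz"  [A₁.cnt ++ "z"]
22. n12.depth = -1  [A.pre - 7]
23. n13.depth = 5  [C₀.depth * -1 + 4]
24. n14.depth = 22  [C₀.depth + 17]
25. n15.key = false  [terminal]
26. n16.mk = -1  [terminal]
27. n17.key = false  [terminal]
28. n14.ok = "wu"  ["wu"]
29. n14.sig = 14  [(if h₁.key then d.mk else C.depth) - 8]
30. n18.key = true  [terminal]
31. n19.acc = true  [terminal]
32. n13.ok = "wum"  [C₁.ok ++ "m"]
33. n13.sig = 23  [(if h.key then C₀.depth else C₁.sig) + 18]
34. n12.ok = "qwum"  ["q" ++ C₁.ok]
35. n12.sig = -1  [C₀.depth]
36. n1.ok = "kryz"  ["k" ++ A.cnt]
37. n1.sig = 10  [A.fin - 20]
38. n0.hot = "nv"  ["nv"]
39. n0.depth = "yq"  ["yq"]
40. n0.fin = 18  [C.sig + 8]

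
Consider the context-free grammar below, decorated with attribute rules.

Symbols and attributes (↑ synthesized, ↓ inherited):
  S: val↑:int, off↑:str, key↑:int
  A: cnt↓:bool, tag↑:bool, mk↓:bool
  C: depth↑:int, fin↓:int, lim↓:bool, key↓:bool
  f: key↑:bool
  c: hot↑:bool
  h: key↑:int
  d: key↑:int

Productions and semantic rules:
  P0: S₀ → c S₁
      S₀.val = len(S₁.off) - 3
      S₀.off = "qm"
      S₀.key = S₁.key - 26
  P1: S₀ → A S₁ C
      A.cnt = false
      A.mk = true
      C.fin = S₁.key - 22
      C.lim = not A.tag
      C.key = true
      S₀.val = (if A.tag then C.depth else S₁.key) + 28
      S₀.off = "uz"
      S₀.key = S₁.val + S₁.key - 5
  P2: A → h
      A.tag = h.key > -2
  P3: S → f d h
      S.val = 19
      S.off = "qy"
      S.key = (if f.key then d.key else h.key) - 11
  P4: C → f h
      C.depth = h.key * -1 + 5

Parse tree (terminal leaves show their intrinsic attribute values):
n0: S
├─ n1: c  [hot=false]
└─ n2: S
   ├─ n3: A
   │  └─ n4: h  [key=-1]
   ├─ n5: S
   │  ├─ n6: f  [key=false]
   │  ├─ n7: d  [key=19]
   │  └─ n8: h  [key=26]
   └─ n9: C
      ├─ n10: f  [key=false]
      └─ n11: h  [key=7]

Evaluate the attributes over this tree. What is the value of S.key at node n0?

1. n1.hot = false  [terminal]
2. n3.cnt = false  [false]
3. n3.mk = true  [true]
4. n4.key = -1  [terminal]
5. n3.tag = true  [h.key > -2]
6. n6.key = false  [terminal]
7. n7.key = 19  [terminal]
8. n8.key = 26  [terminal]
9. n5.val = 19  [19]
10. n5.off = "qy"  ["qy"]
11. n5.key = 15  [(if f.key then d.key else h.key) - 11]
12. n9.fin = -7  [S₁.key - 22]
13. n9.lim = false  [not A.tag]
14. n9.key = true  [true]
15. n10.key = false  [terminal]
16. n11.key = 7  [terminal]
17. n9.depth = -2  [h.key * -1 + 5]
18. n2.val = 26  [(if A.tag then C.depth else S₁.key) + 28]
19. n2.off = "uz"  ["uz"]
20. n2.key = 29  [S₁.val + S₁.key - 5]
21. n0.val = -1  [len(S₁.off) - 3]
22. n0.off = "qm"  ["qm"]
23. n0.key = 3  [S₁.key - 26]

3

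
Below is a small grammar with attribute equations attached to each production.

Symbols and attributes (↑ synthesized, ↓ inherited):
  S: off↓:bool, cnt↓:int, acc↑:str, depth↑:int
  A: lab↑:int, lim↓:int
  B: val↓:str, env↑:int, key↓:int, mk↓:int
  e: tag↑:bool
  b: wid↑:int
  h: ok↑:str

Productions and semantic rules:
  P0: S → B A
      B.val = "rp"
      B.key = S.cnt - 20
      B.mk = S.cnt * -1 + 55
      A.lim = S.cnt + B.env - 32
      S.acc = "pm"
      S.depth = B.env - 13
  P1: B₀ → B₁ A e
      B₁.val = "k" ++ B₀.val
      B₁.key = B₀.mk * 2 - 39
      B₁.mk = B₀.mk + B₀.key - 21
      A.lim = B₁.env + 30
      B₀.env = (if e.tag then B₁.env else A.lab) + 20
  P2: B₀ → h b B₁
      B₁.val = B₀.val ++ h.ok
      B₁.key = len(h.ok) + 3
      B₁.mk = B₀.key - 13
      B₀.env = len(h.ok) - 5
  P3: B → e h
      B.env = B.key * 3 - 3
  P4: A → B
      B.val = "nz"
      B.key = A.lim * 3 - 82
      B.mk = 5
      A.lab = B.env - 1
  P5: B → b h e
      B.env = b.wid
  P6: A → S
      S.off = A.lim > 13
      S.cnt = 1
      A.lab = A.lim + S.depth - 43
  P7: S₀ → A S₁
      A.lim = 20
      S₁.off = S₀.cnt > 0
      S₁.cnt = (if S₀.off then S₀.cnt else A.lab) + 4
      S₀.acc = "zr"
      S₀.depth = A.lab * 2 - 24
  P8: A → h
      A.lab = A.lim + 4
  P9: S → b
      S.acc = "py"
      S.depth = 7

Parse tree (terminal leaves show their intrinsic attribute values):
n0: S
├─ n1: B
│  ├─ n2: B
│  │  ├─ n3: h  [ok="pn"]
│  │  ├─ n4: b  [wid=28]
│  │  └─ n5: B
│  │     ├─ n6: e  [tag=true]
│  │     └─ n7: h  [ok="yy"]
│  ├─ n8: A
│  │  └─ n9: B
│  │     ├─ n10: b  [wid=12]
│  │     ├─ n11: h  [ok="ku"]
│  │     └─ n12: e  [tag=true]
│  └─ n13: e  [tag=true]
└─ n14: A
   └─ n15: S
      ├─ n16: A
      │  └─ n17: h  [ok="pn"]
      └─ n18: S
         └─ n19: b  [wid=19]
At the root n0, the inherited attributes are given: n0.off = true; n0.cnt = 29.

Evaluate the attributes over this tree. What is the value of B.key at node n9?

-1

1. n0.off = true  [given at root]
2. n0.cnt = 29  [given at root]
3. n1.val = "rp"  ["rp"]
4. n1.key = 9  [S.cnt - 20]
5. n1.mk = 26  [S.cnt * -1 + 55]
6. n2.val = "krp"  ["k" ++ B₀.val]
7. n2.key = 13  [B₀.mk * 2 - 39]
8. n2.mk = 14  [B₀.mk + B₀.key - 21]
9. n3.ok = "pn"  [terminal]
10. n4.wid = 28  [terminal]
11. n5.val = "krppn"  [B₀.val ++ h.ok]
12. n5.key = 5  [len(h.ok) + 3]
13. n5.mk = 0  [B₀.key - 13]
14. n6.tag = true  [terminal]
15. n7.ok = "yy"  [terminal]
16. n5.env = 12  [B.key * 3 - 3]
17. n2.env = -3  [len(h.ok) - 5]
18. n8.lim = 27  [B₁.env + 30]
19. n9.val = "nz"  ["nz"]
20. n9.key = -1  [A.lim * 3 - 82]
21. n9.mk = 5  [5]
22. n10.wid = 12  [terminal]
23. n11.ok = "ku"  [terminal]
24. n12.tag = true  [terminal]
25. n9.env = 12  [b.wid]
26. n8.lab = 11  [B.env - 1]
27. n13.tag = true  [terminal]
28. n1.env = 17  [(if e.tag then B₁.env else A.lab) + 20]
29. n14.lim = 14  [S.cnt + B.env - 32]
30. n15.off = true  [A.lim > 13]
31. n15.cnt = 1  [1]
32. n16.lim = 20  [20]
33. n17.ok = "pn"  [terminal]
34. n16.lab = 24  [A.lim + 4]
35. n18.off = true  [S₀.cnt > 0]
36. n18.cnt = 5  [(if S₀.off then S₀.cnt else A.lab) + 4]
37. n19.wid = 19  [terminal]
38. n18.acc = "py"  ["py"]
39. n18.depth = 7  [7]
40. n15.acc = "zr"  ["zr"]
41. n15.depth = 24  [A.lab * 2 - 24]
42. n14.lab = -5  [A.lim + S.depth - 43]
43. n0.acc = "pm"  ["pm"]
44. n0.depth = 4  [B.env - 13]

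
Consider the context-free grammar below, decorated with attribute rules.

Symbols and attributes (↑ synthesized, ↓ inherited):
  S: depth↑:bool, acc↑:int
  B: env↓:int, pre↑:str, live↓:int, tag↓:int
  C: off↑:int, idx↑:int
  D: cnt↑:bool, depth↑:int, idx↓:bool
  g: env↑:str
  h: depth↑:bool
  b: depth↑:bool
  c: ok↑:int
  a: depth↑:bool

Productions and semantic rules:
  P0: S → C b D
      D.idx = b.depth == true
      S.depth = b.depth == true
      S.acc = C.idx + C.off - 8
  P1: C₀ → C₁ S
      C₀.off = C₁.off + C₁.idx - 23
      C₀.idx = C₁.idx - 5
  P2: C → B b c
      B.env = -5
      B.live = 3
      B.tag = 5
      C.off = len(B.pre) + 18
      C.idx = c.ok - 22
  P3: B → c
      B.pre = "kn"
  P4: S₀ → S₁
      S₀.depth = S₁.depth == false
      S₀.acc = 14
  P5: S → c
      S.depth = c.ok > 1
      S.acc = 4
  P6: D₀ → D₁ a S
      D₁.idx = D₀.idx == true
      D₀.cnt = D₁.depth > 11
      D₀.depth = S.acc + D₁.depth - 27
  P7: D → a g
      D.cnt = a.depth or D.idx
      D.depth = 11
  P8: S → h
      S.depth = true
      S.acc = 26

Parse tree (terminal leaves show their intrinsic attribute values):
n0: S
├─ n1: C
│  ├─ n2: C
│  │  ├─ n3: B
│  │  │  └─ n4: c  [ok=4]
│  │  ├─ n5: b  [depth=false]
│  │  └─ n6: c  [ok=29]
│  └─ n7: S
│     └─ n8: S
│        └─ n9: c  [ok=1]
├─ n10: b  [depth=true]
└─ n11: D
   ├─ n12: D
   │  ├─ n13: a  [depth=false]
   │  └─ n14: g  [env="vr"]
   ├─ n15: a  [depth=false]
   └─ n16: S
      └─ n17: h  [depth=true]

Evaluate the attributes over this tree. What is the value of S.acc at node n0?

-2

1. n3.env = -5  [-5]
2. n3.live = 3  [3]
3. n3.tag = 5  [5]
4. n4.ok = 4  [terminal]
5. n3.pre = "kn"  ["kn"]
6. n5.depth = false  [terminal]
7. n6.ok = 29  [terminal]
8. n2.off = 20  [len(B.pre) + 18]
9. n2.idx = 7  [c.ok - 22]
10. n9.ok = 1  [terminal]
11. n8.depth = false  [c.ok > 1]
12. n8.acc = 4  [4]
13. n7.depth = true  [S₁.depth == false]
14. n7.acc = 14  [14]
15. n1.off = 4  [C₁.off + C₁.idx - 23]
16. n1.idx = 2  [C₁.idx - 5]
17. n10.depth = true  [terminal]
18. n11.idx = true  [b.depth == true]
19. n12.idx = true  [D₀.idx == true]
20. n13.depth = false  [terminal]
21. n14.env = "vr"  [terminal]
22. n12.cnt = true  [a.depth or D.idx]
23. n12.depth = 11  [11]
24. n15.depth = false  [terminal]
25. n17.depth = true  [terminal]
26. n16.depth = true  [true]
27. n16.acc = 26  [26]
28. n11.cnt = false  [D₁.depth > 11]
29. n11.depth = 10  [S.acc + D₁.depth - 27]
30. n0.depth = true  [b.depth == true]
31. n0.acc = -2  [C.idx + C.off - 8]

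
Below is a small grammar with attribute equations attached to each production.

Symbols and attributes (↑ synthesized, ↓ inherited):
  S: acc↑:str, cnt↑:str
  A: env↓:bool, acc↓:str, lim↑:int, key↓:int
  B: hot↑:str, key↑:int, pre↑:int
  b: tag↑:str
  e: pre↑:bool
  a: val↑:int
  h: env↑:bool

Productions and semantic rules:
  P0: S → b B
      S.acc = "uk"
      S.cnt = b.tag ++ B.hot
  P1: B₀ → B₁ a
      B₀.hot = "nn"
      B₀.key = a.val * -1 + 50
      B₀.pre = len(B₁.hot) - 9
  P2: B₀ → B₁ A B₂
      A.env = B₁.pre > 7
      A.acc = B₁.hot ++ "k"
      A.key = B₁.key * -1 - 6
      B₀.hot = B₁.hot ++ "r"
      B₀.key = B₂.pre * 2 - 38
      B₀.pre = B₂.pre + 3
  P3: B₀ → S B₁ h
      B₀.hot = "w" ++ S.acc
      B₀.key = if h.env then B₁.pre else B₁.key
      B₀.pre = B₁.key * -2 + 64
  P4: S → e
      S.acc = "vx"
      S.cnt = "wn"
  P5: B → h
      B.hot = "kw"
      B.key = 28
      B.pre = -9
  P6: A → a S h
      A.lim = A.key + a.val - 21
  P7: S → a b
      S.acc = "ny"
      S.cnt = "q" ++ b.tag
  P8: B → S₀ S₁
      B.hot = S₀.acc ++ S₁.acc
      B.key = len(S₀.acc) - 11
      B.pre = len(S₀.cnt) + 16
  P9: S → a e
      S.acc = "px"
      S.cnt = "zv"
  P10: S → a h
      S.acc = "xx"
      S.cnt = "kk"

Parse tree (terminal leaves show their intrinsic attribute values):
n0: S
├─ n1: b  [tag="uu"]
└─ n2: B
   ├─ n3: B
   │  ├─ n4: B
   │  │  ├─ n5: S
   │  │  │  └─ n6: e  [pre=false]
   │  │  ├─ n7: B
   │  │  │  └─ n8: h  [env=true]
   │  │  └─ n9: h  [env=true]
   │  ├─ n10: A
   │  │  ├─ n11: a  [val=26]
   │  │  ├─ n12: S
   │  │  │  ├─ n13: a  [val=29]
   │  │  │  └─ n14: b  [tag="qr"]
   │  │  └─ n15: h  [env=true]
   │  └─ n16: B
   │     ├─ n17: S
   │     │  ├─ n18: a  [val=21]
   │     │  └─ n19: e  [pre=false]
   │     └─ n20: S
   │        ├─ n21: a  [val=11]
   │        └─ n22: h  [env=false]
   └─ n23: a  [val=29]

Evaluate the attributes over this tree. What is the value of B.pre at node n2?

-5

1. n1.tag = "uu"  [terminal]
2. n6.pre = false  [terminal]
3. n5.acc = "vx"  ["vx"]
4. n5.cnt = "wn"  ["wn"]
5. n8.env = true  [terminal]
6. n7.hot = "kw"  ["kw"]
7. n7.key = 28  [28]
8. n7.pre = -9  [-9]
9. n9.env = true  [terminal]
10. n4.hot = "wvx"  ["w" ++ S.acc]
11. n4.key = -9  [if h.env then B₁.pre else B₁.key]
12. n4.pre = 8  [B₁.key * -2 + 64]
13. n10.env = true  [B₁.pre > 7]
14. n10.acc = "wvxk"  [B₁.hot ++ "k"]
15. n10.key = 3  [B₁.key * -1 - 6]
16. n11.val = 26  [terminal]
17. n13.val = 29  [terminal]
18. n14.tag = "qr"  [terminal]
19. n12.acc = "ny"  ["ny"]
20. n12.cnt = "qqr"  ["q" ++ b.tag]
21. n15.env = true  [terminal]
22. n10.lim = 8  [A.key + a.val - 21]
23. n18.val = 21  [terminal]
24. n19.pre = false  [terminal]
25. n17.acc = "px"  ["px"]
26. n17.cnt = "zv"  ["zv"]
27. n21.val = 11  [terminal]
28. n22.env = false  [terminal]
29. n20.acc = "xx"  ["xx"]
30. n20.cnt = "kk"  ["kk"]
31. n16.hot = "pxxx"  [S₀.acc ++ S₁.acc]
32. n16.key = -9  [len(S₀.acc) - 11]
33. n16.pre = 18  [len(S₀.cnt) + 16]
34. n3.hot = "wvxr"  [B₁.hot ++ "r"]
35. n3.key = -2  [B₂.pre * 2 - 38]
36. n3.pre = 21  [B₂.pre + 3]
37. n23.val = 29  [terminal]
38. n2.hot = "nn"  ["nn"]
39. n2.key = 21  [a.val * -1 + 50]
40. n2.pre = -5  [len(B₁.hot) - 9]
41. n0.acc = "uk"  ["uk"]
42. n0.cnt = "uunn"  [b.tag ++ B.hot]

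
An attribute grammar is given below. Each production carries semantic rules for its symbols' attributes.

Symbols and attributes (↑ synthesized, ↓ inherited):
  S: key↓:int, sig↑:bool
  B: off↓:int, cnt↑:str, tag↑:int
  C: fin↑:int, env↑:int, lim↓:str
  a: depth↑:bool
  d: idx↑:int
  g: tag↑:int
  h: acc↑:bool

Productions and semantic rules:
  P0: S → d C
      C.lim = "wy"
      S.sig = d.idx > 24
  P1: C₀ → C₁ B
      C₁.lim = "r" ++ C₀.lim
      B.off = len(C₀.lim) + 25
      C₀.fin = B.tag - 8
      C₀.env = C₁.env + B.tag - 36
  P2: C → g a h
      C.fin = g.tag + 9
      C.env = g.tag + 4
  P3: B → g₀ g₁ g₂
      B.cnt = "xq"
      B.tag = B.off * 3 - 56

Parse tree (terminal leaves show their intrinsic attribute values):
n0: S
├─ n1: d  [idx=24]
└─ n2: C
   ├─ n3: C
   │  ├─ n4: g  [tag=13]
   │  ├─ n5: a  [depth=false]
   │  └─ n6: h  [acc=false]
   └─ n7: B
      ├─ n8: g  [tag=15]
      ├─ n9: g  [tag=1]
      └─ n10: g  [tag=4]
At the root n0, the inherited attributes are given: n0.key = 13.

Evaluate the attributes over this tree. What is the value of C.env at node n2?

1. n0.key = 13  [given at root]
2. n1.idx = 24  [terminal]
3. n2.lim = "wy"  ["wy"]
4. n3.lim = "rwy"  ["r" ++ C₀.lim]
5. n4.tag = 13  [terminal]
6. n5.depth = false  [terminal]
7. n6.acc = false  [terminal]
8. n3.fin = 22  [g.tag + 9]
9. n3.env = 17  [g.tag + 4]
10. n7.off = 27  [len(C₀.lim) + 25]
11. n8.tag = 15  [terminal]
12. n9.tag = 1  [terminal]
13. n10.tag = 4  [terminal]
14. n7.cnt = "xq"  ["xq"]
15. n7.tag = 25  [B.off * 3 - 56]
16. n2.fin = 17  [B.tag - 8]
17. n2.env = 6  [C₁.env + B.tag - 36]
18. n0.sig = false  [d.idx > 24]

6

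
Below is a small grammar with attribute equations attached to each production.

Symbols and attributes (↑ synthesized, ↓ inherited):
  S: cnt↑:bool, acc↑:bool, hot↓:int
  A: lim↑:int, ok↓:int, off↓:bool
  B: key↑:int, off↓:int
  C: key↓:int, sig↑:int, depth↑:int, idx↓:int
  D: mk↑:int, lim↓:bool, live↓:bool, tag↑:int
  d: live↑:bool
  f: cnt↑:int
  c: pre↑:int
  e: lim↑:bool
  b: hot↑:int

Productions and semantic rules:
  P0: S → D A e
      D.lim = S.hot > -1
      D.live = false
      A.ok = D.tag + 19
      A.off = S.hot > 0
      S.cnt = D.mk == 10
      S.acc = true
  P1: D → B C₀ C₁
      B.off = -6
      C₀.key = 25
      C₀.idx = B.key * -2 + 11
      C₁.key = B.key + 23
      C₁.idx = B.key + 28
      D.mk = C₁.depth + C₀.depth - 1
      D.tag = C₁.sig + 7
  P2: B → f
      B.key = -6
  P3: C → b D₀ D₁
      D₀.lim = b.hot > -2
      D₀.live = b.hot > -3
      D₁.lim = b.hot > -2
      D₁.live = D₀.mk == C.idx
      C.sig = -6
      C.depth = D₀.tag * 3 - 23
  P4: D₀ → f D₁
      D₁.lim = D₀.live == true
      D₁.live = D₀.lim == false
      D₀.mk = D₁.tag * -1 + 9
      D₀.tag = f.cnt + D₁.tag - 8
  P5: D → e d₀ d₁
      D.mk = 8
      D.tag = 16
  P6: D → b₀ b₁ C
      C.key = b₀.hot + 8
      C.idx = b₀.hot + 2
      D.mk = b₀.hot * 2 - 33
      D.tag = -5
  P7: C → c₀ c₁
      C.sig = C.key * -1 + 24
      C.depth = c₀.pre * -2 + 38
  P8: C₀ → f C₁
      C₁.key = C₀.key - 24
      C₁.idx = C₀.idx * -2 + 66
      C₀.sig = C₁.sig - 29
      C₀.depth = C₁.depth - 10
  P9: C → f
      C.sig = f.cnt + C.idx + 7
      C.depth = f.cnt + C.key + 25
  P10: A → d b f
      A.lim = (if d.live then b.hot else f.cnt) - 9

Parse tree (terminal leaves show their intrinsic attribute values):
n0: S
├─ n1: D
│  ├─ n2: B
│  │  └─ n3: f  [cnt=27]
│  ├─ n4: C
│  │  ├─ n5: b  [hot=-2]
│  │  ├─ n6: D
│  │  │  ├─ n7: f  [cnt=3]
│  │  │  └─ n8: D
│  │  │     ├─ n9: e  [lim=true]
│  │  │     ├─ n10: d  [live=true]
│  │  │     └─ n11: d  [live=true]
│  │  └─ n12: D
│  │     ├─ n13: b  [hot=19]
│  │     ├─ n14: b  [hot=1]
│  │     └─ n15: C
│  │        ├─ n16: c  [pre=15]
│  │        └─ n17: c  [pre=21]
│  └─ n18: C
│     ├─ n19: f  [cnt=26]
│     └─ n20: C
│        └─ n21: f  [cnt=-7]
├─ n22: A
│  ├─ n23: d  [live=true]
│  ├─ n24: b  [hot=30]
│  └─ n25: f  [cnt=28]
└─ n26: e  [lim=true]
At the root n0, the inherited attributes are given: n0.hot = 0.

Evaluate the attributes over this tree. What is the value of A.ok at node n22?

1. n0.hot = 0  [given at root]
2. n1.lim = true  [S.hot > -1]
3. n1.live = false  [false]
4. n2.off = -6  [-6]
5. n3.cnt = 27  [terminal]
6. n2.key = -6  [-6]
7. n4.key = 25  [25]
8. n4.idx = 23  [B.key * -2 + 11]
9. n5.hot = -2  [terminal]
10. n6.lim = false  [b.hot > -2]
11. n6.live = true  [b.hot > -3]
12. n7.cnt = 3  [terminal]
13. n8.lim = true  [D₀.live == true]
14. n8.live = true  [D₀.lim == false]
15. n9.lim = true  [terminal]
16. n10.live = true  [terminal]
17. n11.live = true  [terminal]
18. n8.mk = 8  [8]
19. n8.tag = 16  [16]
20. n6.mk = -7  [D₁.tag * -1 + 9]
21. n6.tag = 11  [f.cnt + D₁.tag - 8]
22. n12.lim = false  [b.hot > -2]
23. n12.live = false  [D₀.mk == C.idx]
24. n13.hot = 19  [terminal]
25. n14.hot = 1  [terminal]
26. n15.key = 27  [b₀.hot + 8]
27. n15.idx = 21  [b₀.hot + 2]
28. n16.pre = 15  [terminal]
29. n17.pre = 21  [terminal]
30. n15.sig = -3  [C.key * -1 + 24]
31. n15.depth = 8  [c₀.pre * -2 + 38]
32. n12.mk = 5  [b₀.hot * 2 - 33]
33. n12.tag = -5  [-5]
34. n4.sig = -6  [-6]
35. n4.depth = 10  [D₀.tag * 3 - 23]
36. n18.key = 17  [B.key + 23]
37. n18.idx = 22  [B.key + 28]
38. n19.cnt = 26  [terminal]
39. n20.key = -7  [C₀.key - 24]
40. n20.idx = 22  [C₀.idx * -2 + 66]
41. n21.cnt = -7  [terminal]
42. n20.sig = 22  [f.cnt + C.idx + 7]
43. n20.depth = 11  [f.cnt + C.key + 25]
44. n18.sig = -7  [C₁.sig - 29]
45. n18.depth = 1  [C₁.depth - 10]
46. n1.mk = 10  [C₁.depth + C₀.depth - 1]
47. n1.tag = 0  [C₁.sig + 7]
48. n22.ok = 19  [D.tag + 19]
49. n22.off = false  [S.hot > 0]
50. n23.live = true  [terminal]
51. n24.hot = 30  [terminal]
52. n25.cnt = 28  [terminal]
53. n22.lim = 21  [(if d.live then b.hot else f.cnt) - 9]
54. n26.lim = true  [terminal]
55. n0.cnt = true  [D.mk == 10]
56. n0.acc = true  [true]

19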